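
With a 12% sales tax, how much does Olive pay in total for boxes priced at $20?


Calculate the tax:
12% of $20 = $2.40
Add tax to price:
$20 + $2.40 = $22.40

$22.40


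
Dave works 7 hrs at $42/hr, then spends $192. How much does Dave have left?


Calculate earnings:
7 x $42 = $294
Subtract spending:
$294 - $192 = $102

$102


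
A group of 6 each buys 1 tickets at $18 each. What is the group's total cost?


Cost per person:
1 x $18 = $18
Group total:
6 x $18 = $108

$108


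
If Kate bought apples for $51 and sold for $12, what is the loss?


Selling price = $12
Cost price = $51
Loss = cost price - selling price:
Loss = $51 - $12 = $39

$39


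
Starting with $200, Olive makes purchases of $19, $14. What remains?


Add up expenses:
$19 + $14 = $33
Subtract from budget:
$200 - $33 = $167

$167


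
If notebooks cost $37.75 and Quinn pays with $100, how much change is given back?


Start with the amount paid:
$100
Subtract the price:
$100 - $37.75 = $62.25

$62.25


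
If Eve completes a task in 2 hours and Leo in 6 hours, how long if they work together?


Eve's rate: 1/2 of the job per hour
Leo's rate: 1/6 of the job per hour
Combined rate: 1/2 + 1/6 = 2/3 per hour
Time = 1 / (2/3) = 3/2 = 1.5 hours

1.5 hours


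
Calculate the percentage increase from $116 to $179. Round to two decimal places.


Find the absolute change:
|179 - 116| = 63
Divide by original and multiply by 100:
63 / 116 x 100 = 54.3103...% ≈ 54.31%

54.31%


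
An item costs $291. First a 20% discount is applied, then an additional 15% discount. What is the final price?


First discount:
20% of $291 = $58.20
Price after first discount:
$291 - $58.20 = $232.80
Second discount:
15% of $232.80 = $34.92
Final price:
$232.80 - $34.92 = $197.88

$197.88


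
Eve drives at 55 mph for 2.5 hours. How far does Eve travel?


Use the formula: distance = speed x time
Speed = 55 mph, Time = 2.5 hours
55 x 2.5 = 137.5 miles

137.5 miles


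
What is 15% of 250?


Convert percentage to decimal:
15% = 0.15
Multiply:
250 x 0.15 = 37.5

37.5


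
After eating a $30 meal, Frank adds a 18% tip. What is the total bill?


Calculate the tip:
18% of $30 = $5.40
Add tip to meal cost:
$30 + $5.40 = $35.40

$35.40


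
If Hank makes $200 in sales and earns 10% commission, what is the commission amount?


Convert rate to decimal:
10% = 0.1
Multiply by sales:
$200 x 0.1 = $20

$20


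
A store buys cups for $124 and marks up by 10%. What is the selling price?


Calculate the markup amount:
10% of $124 = $12.40
Add to cost:
$124 + $12.40 = $136.40

$136.40


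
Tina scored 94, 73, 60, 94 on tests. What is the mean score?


Add the scores:
94 + 73 + 60 + 94 = 321
Divide by the number of tests:
321 / 4 = 80.25

80.25


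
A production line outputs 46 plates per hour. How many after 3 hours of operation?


Production rate: 46 plates per hour
Time: 3 hours
Total: 46 x 3 = 138 plates

138 plates


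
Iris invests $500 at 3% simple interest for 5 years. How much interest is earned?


Use the formula I = P x R x T / 100
P x R x T = 500 x 3 x 5 = 7500
I = 7500 / 100 = $75

$75


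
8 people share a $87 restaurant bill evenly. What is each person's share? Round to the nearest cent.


Total bill: $87
Number of people: 8
Each pays: $87 / 8 = $10.875 ≈ $10.88

$10.88


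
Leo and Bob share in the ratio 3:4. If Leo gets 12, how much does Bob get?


Find the multiplier:
12 / 3 = 4
Apply to Bob's share:
4 x 4 = 16

16


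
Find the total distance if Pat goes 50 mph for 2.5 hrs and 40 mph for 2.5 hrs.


Leg 1 distance:
50 x 2.5 = 125 miles
Leg 2 distance:
40 x 2.5 = 100 miles
Total distance:
125 + 100 = 225 miles

225 miles


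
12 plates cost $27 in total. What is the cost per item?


Total cost: $27
Number of items: 12
Unit price: $27 / 12 = $2.25

$2.25


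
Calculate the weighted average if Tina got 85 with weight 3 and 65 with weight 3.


Weighted sum:
3 x 85 + 3 x 65 = 450
Total weight:
3 + 3 = 6
Weighted average:
450 / 6 = 75

75


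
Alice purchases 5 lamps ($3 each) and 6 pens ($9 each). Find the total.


Cost of lamps:
5 x $3 = $15
Cost of pens:
6 x $9 = $54
Add both:
$15 + $54 = $69

$69


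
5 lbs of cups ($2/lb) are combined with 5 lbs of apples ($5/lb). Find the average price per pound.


Cost of cups:
5 x $2 = $10
Cost of apples:
5 x $5 = $25
Total cost: $10 + $25 = $35
Total weight: 10 lbs
Average: $35 / 10 = $3.50/lb

$3.50/lb


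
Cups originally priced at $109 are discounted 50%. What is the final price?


Calculate the discount amount:
50% of $109 = $54.50
Subtract from original:
$109 - $54.50 = $54.50

$54.50


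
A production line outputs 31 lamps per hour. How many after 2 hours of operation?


Production rate: 31 lamps per hour
Time: 2 hours
Total: 31 x 2 = 62 lamps

62 lamps


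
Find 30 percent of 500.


Convert percentage to decimal:
30% = 0.3
Multiply:
500 x 0.3 = 150

150


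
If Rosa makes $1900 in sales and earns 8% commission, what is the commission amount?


Convert rate to decimal:
8% = 0.08
Multiply by sales:
$1900 x 0.08 = $152

$152


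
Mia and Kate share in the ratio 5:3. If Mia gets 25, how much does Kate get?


Find the multiplier:
25 / 5 = 5
Apply to Kate's share:
3 x 5 = 15

15


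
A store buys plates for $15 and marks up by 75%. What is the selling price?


Calculate the markup amount:
75% of $15 = $11.25
Add to cost:
$15 + $11.25 = $26.25

$26.25


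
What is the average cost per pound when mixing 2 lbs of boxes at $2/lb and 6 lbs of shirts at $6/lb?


Cost of boxes:
2 x $2 = $4
Cost of shirts:
6 x $6 = $36
Total cost: $4 + $36 = $40
Total weight: 8 lbs
Average: $40 / 8 = $5/lb

$5/lb


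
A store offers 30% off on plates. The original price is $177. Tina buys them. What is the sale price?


Calculate the discount amount:
30% of $177 = $53.10
Subtract from original:
$177 - $53.10 = $123.90

$123.90


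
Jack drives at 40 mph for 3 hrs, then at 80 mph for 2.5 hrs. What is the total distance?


Leg 1 distance:
40 x 3 = 120 miles
Leg 2 distance:
80 x 2.5 = 200 miles
Total distance:
120 + 200 = 320 miles

320 miles


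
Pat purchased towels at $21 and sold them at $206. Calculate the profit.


Selling price = $206
Cost price = $21
Profit = selling price - cost price:
Profit = $206 - $21 = $185

$185


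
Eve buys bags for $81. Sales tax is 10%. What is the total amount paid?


Calculate the tax:
10% of $81 = $8.10
Add tax to price:
$81 + $8.10 = $89.10

$89.10


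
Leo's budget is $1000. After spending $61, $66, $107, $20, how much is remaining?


Add up expenses:
$61 + $66 + $107 + $20 = $254
Subtract from budget:
$1000 - $254 = $746

$746


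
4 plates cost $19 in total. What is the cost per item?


Total cost: $19
Number of items: 4
Unit price: $19 / 4 = $4.75

$4.75


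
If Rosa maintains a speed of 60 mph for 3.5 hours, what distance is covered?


Use the formula: distance = speed x time
Speed = 60 mph, Time = 3.5 hours
60 x 3.5 = 210 miles

210 miles


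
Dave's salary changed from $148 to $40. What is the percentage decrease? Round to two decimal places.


Find the absolute change:
|40 - 148| = 108
Divide by original and multiply by 100:
108 / 148 x 100 = 72.9729...% ≈ 72.97%

72.97%


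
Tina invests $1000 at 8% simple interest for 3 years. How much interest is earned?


Use the formula I = P x R x T / 100
P x R x T = 1000 x 8 x 3 = 24000
I = 24000 / 100 = $240

$240


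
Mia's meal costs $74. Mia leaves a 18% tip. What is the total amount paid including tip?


Calculate the tip:
18% of $74 = $13.32
Add tip to meal cost:
$74 + $13.32 = $87.32

$87.32


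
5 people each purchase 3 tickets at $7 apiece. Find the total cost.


Cost per person:
3 x $7 = $21
Group total:
5 x $21 = $105

$105


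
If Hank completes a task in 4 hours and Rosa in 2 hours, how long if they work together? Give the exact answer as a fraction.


Hank's rate: 1/4 of the job per hour
Rosa's rate: 1/2 of the job per hour
Combined rate: 1/4 + 1/2 = 3/4 per hour
Time = 1 / (3/4) = 4/3 hours (≈ 1.33 hours)

4/3 hours


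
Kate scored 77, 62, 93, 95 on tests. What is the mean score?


Add the scores:
77 + 62 + 93 + 95 = 327
Divide by the number of tests:
327 / 4 = 81.75

81.75


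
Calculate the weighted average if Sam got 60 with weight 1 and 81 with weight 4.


Weighted sum:
1 x 60 + 4 x 81 = 384
Total weight:
1 + 4 = 5
Weighted average:
384 / 5 = 76.8

76.8


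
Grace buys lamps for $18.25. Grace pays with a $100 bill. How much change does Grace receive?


Start with the amount paid:
$100
Subtract the price:
$100 - $18.25 = $81.75

$81.75


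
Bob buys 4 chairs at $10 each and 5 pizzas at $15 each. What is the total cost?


Cost of chairs:
4 x $10 = $40
Cost of pizzas:
5 x $15 = $75
Add both:
$40 + $75 = $115

$115


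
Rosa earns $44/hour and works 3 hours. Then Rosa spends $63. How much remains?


Calculate earnings:
3 x $44 = $132
Subtract spending:
$132 - $63 = $69

$69


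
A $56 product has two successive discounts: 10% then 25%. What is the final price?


First discount:
10% of $56 = $5.60
Price after first discount:
$56 - $5.60 = $50.40
Second discount:
25% of $50.40 = $12.60
Final price:
$50.40 - $12.60 = $37.80

$37.80


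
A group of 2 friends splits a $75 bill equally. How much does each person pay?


Total bill: $75
Number of people: 2
Each pays: $75 / 2 = $37.50

$37.50


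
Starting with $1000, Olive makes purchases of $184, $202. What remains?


Add up expenses:
$184 + $202 = $386
Subtract from budget:
$1000 - $386 = $614

$614


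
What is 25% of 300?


Convert percentage to decimal:
25% = 0.25
Multiply:
300 x 0.25 = 75

75


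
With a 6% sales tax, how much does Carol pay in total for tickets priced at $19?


Calculate the tax:
6% of $19 = $1.14
Add tax to price:
$19 + $1.14 = $20.14

$20.14


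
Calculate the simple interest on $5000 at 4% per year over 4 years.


Use the formula I = P x R x T / 100
P x R x T = 5000 x 4 x 4 = 80000
I = 80000 / 100 = $800

$800


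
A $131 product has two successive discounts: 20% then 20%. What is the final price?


First discount:
20% of $131 = $26.20
Price after first discount:
$131 - $26.20 = $104.80
Second discount:
20% of $104.80 = $20.96
Final price:
$104.80 - $20.96 = $83.84

$83.84


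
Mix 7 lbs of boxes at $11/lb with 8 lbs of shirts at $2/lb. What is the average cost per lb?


Cost of boxes:
7 x $11 = $77
Cost of shirts:
8 x $2 = $16
Total cost: $77 + $16 = $93
Total weight: 15 lbs
Average: $93 / 15 = $6.20/lb

$6.20/lb


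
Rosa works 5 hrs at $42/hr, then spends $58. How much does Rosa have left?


Calculate earnings:
5 x $42 = $210
Subtract spending:
$210 - $58 = $152

$152


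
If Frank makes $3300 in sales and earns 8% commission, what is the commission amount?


Convert rate to decimal:
8% = 0.08
Multiply by sales:
$3300 x 0.08 = $264

$264


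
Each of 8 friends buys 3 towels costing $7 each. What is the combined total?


Cost per person:
3 x $7 = $21
Group total:
8 x $21 = $168

$168


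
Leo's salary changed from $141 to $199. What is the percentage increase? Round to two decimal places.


Find the absolute change:
|199 - 141| = 58
Divide by original and multiply by 100:
58 / 141 x 100 = 41.1347...% ≈ 41.13%

41.13%


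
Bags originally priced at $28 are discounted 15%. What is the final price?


Calculate the discount amount:
15% of $28 = $4.20
Subtract from original:
$28 - $4.20 = $23.80

$23.80


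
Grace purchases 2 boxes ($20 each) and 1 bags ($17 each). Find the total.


Cost of boxes:
2 x $20 = $40
Cost of bags:
1 x $17 = $17
Add both:
$40 + $17 = $57

$57


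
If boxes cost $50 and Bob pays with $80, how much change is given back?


Start with the amount paid:
$80
Subtract the price:
$80 - $50 = $30

$30


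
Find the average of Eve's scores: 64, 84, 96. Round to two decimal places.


Add the scores:
64 + 84 + 96 = 244
Divide by the number of tests:
244 / 3 = 81.3333... ≈ 81.33

81.33


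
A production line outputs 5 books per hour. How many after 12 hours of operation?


Production rate: 5 books per hour
Time: 12 hours
Total: 5 x 12 = 60 books

60 books


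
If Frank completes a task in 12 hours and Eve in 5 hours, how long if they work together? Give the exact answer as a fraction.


Frank's rate: 1/12 of the job per hour
Eve's rate: 1/5 of the job per hour
Combined rate: 1/12 + 1/5 = 17/60 per hour
Time = 1 / (17/60) = 60/17 hours (≈ 3.53 hours)

60/17 hours


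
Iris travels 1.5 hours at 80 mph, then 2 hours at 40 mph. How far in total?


Leg 1 distance:
80 x 1.5 = 120 miles
Leg 2 distance:
40 x 2 = 80 miles
Total distance:
120 + 80 = 200 miles

200 miles


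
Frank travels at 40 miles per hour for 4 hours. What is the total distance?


Use the formula: distance = speed x time
Speed = 40 mph, Time = 4 hours
40 x 4 = 160 miles

160 miles


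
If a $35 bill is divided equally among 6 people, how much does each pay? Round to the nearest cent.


Total bill: $35
Number of people: 6
Each pays: $35 / 6 = $5.8333... ≈ $5.83

$5.83


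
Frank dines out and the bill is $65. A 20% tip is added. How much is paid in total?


Calculate the tip:
20% of $65 = $13
Add tip to meal cost:
$65 + $13 = $78

$78


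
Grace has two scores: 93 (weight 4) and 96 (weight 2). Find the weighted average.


Weighted sum:
4 x 93 + 2 x 96 = 564
Total weight:
4 + 2 = 6
Weighted average:
564 / 6 = 94

94


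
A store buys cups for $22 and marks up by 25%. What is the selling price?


Calculate the markup amount:
25% of $22 = $5.50
Add to cost:
$22 + $5.50 = $27.50

$27.50


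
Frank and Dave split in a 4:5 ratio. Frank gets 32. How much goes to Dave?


Find the multiplier:
32 / 4 = 8
Apply to Dave's share:
5 x 8 = 40

40


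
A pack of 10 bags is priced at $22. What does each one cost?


Total cost: $22
Number of items: 10
Unit price: $22 / 10 = $2.20

$2.20


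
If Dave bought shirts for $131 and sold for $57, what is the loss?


Selling price = $57
Cost price = $131
Loss = cost price - selling price:
Loss = $131 - $57 = $74

$74


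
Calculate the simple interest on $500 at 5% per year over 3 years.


Use the formula I = P x R x T / 100
P x R x T = 500 x 5 x 3 = 7500
I = 7500 / 100 = $75

$75


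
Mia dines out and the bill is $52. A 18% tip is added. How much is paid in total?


Calculate the tip:
18% of $52 = $9.36
Add tip to meal cost:
$52 + $9.36 = $61.36

$61.36


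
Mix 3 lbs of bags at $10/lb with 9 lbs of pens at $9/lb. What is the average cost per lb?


Cost of bags:
3 x $10 = $30
Cost of pens:
9 x $9 = $81
Total cost: $30 + $81 = $111
Total weight: 12 lbs
Average: $111 / 12 = $9.25/lb

$9.25/lb


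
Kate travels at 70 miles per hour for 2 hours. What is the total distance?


Use the formula: distance = speed x time
Speed = 70 mph, Time = 2 hours
70 x 2 = 140 miles

140 miles


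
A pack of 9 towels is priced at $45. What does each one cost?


Total cost: $45
Number of items: 9
Unit price: $45 / 9 = $5

$5


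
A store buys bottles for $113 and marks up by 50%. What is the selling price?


Calculate the markup amount:
50% of $113 = $56.50
Add to cost:
$113 + $56.50 = $169.50

$169.50


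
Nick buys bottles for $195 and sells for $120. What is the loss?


Selling price = $120
Cost price = $195
Loss = cost price - selling price:
Loss = $195 - $120 = $75

$75


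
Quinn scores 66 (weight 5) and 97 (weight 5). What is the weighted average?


Weighted sum:
5 x 66 + 5 x 97 = 815
Total weight:
5 + 5 = 10
Weighted average:
815 / 10 = 81.5

81.5


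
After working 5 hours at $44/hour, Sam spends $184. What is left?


Calculate earnings:
5 x $44 = $220
Subtract spending:
$220 - $184 = $36

$36


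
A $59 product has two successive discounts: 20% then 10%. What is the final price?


First discount:
20% of $59 = $11.80
Price after first discount:
$59 - $11.80 = $47.20
Second discount:
10% of $47.20 = $4.72
Final price:
$47.20 - $4.72 = $42.48

$42.48


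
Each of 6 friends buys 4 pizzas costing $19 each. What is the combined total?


Cost per person:
4 x $19 = $76
Group total:
6 x $76 = $456

$456


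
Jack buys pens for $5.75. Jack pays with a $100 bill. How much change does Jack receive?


Start with the amount paid:
$100
Subtract the price:
$100 - $5.75 = $94.25

$94.25


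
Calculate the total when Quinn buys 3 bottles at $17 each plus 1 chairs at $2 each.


Cost of bottles:
3 x $17 = $51
Cost of chairs:
1 x $2 = $2
Add both:
$51 + $2 = $53

$53


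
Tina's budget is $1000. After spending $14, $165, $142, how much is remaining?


Add up expenses:
$14 + $165 + $142 = $321
Subtract from budget:
$1000 - $321 = $679

$679


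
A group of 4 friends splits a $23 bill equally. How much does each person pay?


Total bill: $23
Number of people: 4
Each pays: $23 / 4 = $5.75

$5.75


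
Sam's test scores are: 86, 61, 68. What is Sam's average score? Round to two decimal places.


Add the scores:
86 + 61 + 68 = 215
Divide by the number of tests:
215 / 3 = 71.6666... ≈ 71.67

71.67


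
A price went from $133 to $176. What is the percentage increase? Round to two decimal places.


Find the absolute change:
|176 - 133| = 43
Divide by original and multiply by 100:
43 / 133 x 100 = 32.3308...% ≈ 32.33%

32.33%


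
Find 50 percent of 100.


Convert percentage to decimal:
50% = 0.5
Multiply:
100 x 0.5 = 50

50


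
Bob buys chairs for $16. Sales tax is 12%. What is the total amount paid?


Calculate the tax:
12% of $16 = $1.92
Add tax to price:
$16 + $1.92 = $17.92

$17.92


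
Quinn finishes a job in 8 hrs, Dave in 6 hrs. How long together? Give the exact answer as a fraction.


Quinn's rate: 1/8 of the job per hour
Dave's rate: 1/6 of the job per hour
Combined rate: 1/8 + 1/6 = 7/24 per hour
Time = 1 / (7/24) = 24/7 hours (≈ 3.43 hours)

24/7 hours


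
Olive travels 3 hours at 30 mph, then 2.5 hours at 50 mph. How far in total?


Leg 1 distance:
30 x 3 = 90 miles
Leg 2 distance:
50 x 2.5 = 125 miles
Total distance:
90 + 125 = 215 miles

215 miles


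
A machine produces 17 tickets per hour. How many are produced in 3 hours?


Production rate: 17 tickets per hour
Time: 3 hours
Total: 17 x 3 = 51 tickets

51 tickets


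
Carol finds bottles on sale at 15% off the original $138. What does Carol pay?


Calculate the discount amount:
15% of $138 = $20.70
Subtract from original:
$138 - $20.70 = $117.30

$117.30


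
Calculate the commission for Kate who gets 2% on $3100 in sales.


Convert rate to decimal:
2% = 0.02
Multiply by sales:
$3100 x 0.02 = $62

$62


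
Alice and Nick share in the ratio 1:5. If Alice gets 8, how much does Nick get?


Find the multiplier:
8 / 1 = 8
Apply to Nick's share:
5 x 8 = 40

40


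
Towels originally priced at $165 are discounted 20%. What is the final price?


Calculate the discount amount:
20% of $165 = $33
Subtract from original:
$165 - $33 = $132

$132


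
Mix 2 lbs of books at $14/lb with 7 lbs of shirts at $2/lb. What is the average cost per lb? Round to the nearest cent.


Cost of books:
2 x $14 = $28
Cost of shirts:
7 x $2 = $14
Total cost: $28 + $14 = $42
Total weight: 9 lbs
Average: $42 / 9 = $4.6666... ≈ $4.67/lb

$4.67/lb


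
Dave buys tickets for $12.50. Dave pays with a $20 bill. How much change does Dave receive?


Start with the amount paid:
$20
Subtract the price:
$20 - $12.50 = $7.50

$7.50


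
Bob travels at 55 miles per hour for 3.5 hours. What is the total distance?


Use the formula: distance = speed x time
Speed = 55 mph, Time = 3.5 hours
55 x 3.5 = 192.5 miles

192.5 miles


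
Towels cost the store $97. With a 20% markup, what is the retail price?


Calculate the markup amount:
20% of $97 = $19.40
Add to cost:
$97 + $19.40 = $116.40

$116.40


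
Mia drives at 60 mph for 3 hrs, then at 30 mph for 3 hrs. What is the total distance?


Leg 1 distance:
60 x 3 = 180 miles
Leg 2 distance:
30 x 3 = 90 miles
Total distance:
180 + 90 = 270 miles

270 miles


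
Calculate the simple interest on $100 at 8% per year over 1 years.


Use the formula I = P x R x T / 100
P x R x T = 100 x 8 x 1 = 800
I = 800 / 100 = $8

$8


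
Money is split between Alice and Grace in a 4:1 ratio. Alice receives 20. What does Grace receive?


Find the multiplier:
20 / 4 = 5
Apply to Grace's share:
1 x 5 = 5

5


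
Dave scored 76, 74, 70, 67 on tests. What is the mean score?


Add the scores:
76 + 74 + 70 + 67 = 287
Divide by the number of tests:
287 / 4 = 71.75

71.75


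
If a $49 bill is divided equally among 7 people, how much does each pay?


Total bill: $49
Number of people: 7
Each pays: $49 / 7 = $7

$7


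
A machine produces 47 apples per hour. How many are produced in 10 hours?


Production rate: 47 apples per hour
Time: 10 hours
Total: 47 x 10 = 470 apples

470 apples


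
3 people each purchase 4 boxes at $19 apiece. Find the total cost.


Cost per person:
4 x $19 = $76
Group total:
3 x $76 = $228

$228


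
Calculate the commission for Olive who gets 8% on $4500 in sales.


Convert rate to decimal:
8% = 0.08
Multiply by sales:
$4500 x 0.08 = $360

$360


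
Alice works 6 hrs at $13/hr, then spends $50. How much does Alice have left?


Calculate earnings:
6 x $13 = $78
Subtract spending:
$78 - $50 = $28

$28


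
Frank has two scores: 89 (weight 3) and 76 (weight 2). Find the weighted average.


Weighted sum:
3 x 89 + 2 x 76 = 419
Total weight:
3 + 2 = 5
Weighted average:
419 / 5 = 83.8

83.8


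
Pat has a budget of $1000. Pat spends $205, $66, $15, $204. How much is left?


Add up expenses:
$205 + $66 + $15 + $204 = $490
Subtract from budget:
$1000 - $490 = $510

$510


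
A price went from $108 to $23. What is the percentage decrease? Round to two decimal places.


Find the absolute change:
|23 - 108| = 85
Divide by original and multiply by 100:
85 / 108 x 100 = 78.7037...% ≈ 78.7%

78.7%


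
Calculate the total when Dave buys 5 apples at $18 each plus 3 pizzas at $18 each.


Cost of apples:
5 x $18 = $90
Cost of pizzas:
3 x $18 = $54
Add both:
$90 + $54 = $144

$144


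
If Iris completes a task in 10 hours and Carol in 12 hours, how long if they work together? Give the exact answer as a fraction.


Iris's rate: 1/10 of the job per hour
Carol's rate: 1/12 of the job per hour
Combined rate: 1/10 + 1/12 = 11/60 per hour
Time = 1 / (11/60) = 60/11 hours (≈ 5.45 hours)

60/11 hours


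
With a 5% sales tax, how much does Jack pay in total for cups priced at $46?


Calculate the tax:
5% of $46 = $2.30
Add tax to price:
$46 + $2.30 = $48.30

$48.30


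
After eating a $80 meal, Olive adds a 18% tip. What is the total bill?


Calculate the tip:
18% of $80 = $14.40
Add tip to meal cost:
$80 + $14.40 = $94.40

$94.40


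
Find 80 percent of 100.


Convert percentage to decimal:
80% = 0.8
Multiply:
100 x 0.8 = 80

80


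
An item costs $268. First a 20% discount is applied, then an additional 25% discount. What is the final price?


First discount:
20% of $268 = $53.60
Price after first discount:
$268 - $53.60 = $214.40
Second discount:
25% of $214.40 = $53.60
Final price:
$214.40 - $53.60 = $160.80

$160.80


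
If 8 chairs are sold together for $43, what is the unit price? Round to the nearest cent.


Total cost: $43
Number of items: 8
Unit price: $43 / 8 = $5.375 ≈ $5.38

$5.38


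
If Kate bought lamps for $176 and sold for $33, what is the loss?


Selling price = $33
Cost price = $176
Loss = cost price - selling price:
Loss = $176 - $33 = $143

$143


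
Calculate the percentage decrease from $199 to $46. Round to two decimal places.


Find the absolute change:
|46 - 199| = 153
Divide by original and multiply by 100:
153 / 199 x 100 = 76.8844...% ≈ 76.88%

76.88%


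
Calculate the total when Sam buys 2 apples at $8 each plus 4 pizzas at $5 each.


Cost of apples:
2 x $8 = $16
Cost of pizzas:
4 x $5 = $20
Add both:
$16 + $20 = $36

$36


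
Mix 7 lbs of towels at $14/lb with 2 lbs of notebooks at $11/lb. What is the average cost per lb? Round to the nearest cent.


Cost of towels:
7 x $14 = $98
Cost of notebooks:
2 x $11 = $22
Total cost: $98 + $22 = $120
Total weight: 9 lbs
Average: $120 / 9 = $13.3333... ≈ $13.33/lb

$13.33/lb


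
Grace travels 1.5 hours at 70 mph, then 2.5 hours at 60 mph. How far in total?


Leg 1 distance:
70 x 1.5 = 105 miles
Leg 2 distance:
60 x 2.5 = 150 miles
Total distance:
105 + 150 = 255 miles

255 miles


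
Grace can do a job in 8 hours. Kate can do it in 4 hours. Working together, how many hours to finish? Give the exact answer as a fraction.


Grace's rate: 1/8 of the job per hour
Kate's rate: 1/4 of the job per hour
Combined rate: 1/8 + 1/4 = 3/8 per hour
Time = 1 / (3/8) = 8/3 hours (≈ 2.67 hours)

8/3 hours


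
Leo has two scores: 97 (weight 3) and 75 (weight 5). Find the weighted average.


Weighted sum:
3 x 97 + 5 x 75 = 666
Total weight:
3 + 5 = 8
Weighted average:
666 / 8 = 83.25

83.25


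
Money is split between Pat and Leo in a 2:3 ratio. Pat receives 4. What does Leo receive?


Find the multiplier:
4 / 2 = 2
Apply to Leo's share:
3 x 2 = 6

6


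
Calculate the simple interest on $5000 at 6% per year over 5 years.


Use the formula I = P x R x T / 100
P x R x T = 5000 x 6 x 5 = 150000
I = 150000 / 100 = $1500

$1500


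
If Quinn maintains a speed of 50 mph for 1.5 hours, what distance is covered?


Use the formula: distance = speed x time
Speed = 50 mph, Time = 1.5 hours
50 x 1.5 = 75 miles

75 miles


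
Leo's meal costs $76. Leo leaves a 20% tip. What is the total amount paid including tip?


Calculate the tip:
20% of $76 = $15.20
Add tip to meal cost:
$76 + $15.20 = $91.20

$91.20


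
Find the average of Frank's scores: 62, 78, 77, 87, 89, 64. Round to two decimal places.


Add the scores:
62 + 78 + 77 + 87 + 89 + 64 = 457
Divide by the number of tests:
457 / 6 = 76.1666... ≈ 76.17

76.17


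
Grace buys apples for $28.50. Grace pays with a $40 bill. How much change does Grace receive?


Start with the amount paid:
$40
Subtract the price:
$40 - $28.50 = $11.50

$11.50


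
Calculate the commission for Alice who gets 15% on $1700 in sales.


Convert rate to decimal:
15% = 0.15
Multiply by sales:
$1700 x 0.15 = $255

$255


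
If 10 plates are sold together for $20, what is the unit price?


Total cost: $20
Number of items: 10
Unit price: $20 / 10 = $2

$2


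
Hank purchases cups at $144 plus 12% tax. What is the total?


Calculate the tax:
12% of $144 = $17.28
Add tax to price:
$144 + $17.28 = $161.28

$161.28


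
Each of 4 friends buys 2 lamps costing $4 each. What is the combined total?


Cost per person:
2 x $4 = $8
Group total:
4 x $8 = $32

$32


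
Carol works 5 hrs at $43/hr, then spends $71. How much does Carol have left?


Calculate earnings:
5 x $43 = $215
Subtract spending:
$215 - $71 = $144

$144


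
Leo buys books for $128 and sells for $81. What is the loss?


Selling price = $81
Cost price = $128
Loss = cost price - selling price:
Loss = $128 - $81 = $47

$47


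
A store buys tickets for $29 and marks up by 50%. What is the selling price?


Calculate the markup amount:
50% of $29 = $14.50
Add to cost:
$29 + $14.50 = $43.50

$43.50


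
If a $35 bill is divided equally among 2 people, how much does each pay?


Total bill: $35
Number of people: 2
Each pays: $35 / 2 = $17.50

$17.50


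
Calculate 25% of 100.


Convert percentage to decimal:
25% = 0.25
Multiply:
100 x 0.25 = 25

25


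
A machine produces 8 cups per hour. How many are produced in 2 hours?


Production rate: 8 cups per hour
Time: 2 hours
Total: 8 x 2 = 16 cups

16 cups


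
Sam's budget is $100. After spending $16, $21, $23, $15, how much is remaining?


Add up expenses:
$16 + $21 + $23 + $15 = $75
Subtract from budget:
$100 - $75 = $25

$25


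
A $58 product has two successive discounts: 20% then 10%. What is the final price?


First discount:
20% of $58 = $11.60
Price after first discount:
$58 - $11.60 = $46.40
Second discount:
10% of $46.40 = $4.64
Final price:
$46.40 - $4.64 = $41.76

$41.76


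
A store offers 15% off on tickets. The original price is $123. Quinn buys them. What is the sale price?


Calculate the discount amount:
15% of $123 = $18.45
Subtract from original:
$123 - $18.45 = $104.55

$104.55


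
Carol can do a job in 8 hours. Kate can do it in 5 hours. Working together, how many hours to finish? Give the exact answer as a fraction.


Carol's rate: 1/8 of the job per hour
Kate's rate: 1/5 of the job per hour
Combined rate: 1/8 + 1/5 = 13/40 per hour
Time = 1 / (13/40) = 40/13 hours (≈ 3.08 hours)

40/13 hours


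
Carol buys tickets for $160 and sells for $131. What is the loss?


Selling price = $131
Cost price = $160
Loss = cost price - selling price:
Loss = $160 - $131 = $29

$29


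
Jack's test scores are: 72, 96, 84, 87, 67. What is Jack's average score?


Add the scores:
72 + 96 + 84 + 87 + 67 = 406
Divide by the number of tests:
406 / 5 = 81.2

81.2


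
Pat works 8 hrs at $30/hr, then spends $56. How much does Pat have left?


Calculate earnings:
8 x $30 = $240
Subtract spending:
$240 - $56 = $184

$184


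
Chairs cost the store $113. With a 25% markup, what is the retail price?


Calculate the markup amount:
25% of $113 = $28.25
Add to cost:
$113 + $28.25 = $141.25

$141.25


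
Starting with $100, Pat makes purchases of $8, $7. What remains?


Add up expenses:
$8 + $7 = $15
Subtract from budget:
$100 - $15 = $85

$85


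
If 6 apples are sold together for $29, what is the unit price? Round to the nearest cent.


Total cost: $29
Number of items: 6
Unit price: $29 / 6 = $4.8333... ≈ $4.83

$4.83


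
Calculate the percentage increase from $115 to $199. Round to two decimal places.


Find the absolute change:
|199 - 115| = 84
Divide by original and multiply by 100:
84 / 115 x 100 = 73.0434...% ≈ 73.04%

73.04%


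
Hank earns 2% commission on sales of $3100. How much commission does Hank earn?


Convert rate to decimal:
2% = 0.02
Multiply by sales:
$3100 x 0.02 = $62

$62


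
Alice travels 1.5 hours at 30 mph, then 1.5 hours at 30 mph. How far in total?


Leg 1 distance:
30 x 1.5 = 45 miles
Leg 2 distance:
30 x 1.5 = 45 miles
Total distance:
45 + 45 = 90 miles

90 miles


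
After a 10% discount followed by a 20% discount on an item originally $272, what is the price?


First discount:
10% of $272 = $27.20
Price after first discount:
$272 - $27.20 = $244.80
Second discount:
20% of $244.80 = $48.96
Final price:
$244.80 - $48.96 = $195.84

$195.84


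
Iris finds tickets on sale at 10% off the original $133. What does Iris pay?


Calculate the discount amount:
10% of $133 = $13.30
Subtract from original:
$133 - $13.30 = $119.70

$119.70


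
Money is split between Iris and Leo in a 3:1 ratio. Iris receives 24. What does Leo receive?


Find the multiplier:
24 / 3 = 8
Apply to Leo's share:
1 x 8 = 8

8


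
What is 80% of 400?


Convert percentage to decimal:
80% = 0.8
Multiply:
400 x 0.8 = 320

320


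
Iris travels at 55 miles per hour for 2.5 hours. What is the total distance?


Use the formula: distance = speed x time
Speed = 55 mph, Time = 2.5 hours
55 x 2.5 = 137.5 miles

137.5 miles


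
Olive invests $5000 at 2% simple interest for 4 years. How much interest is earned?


Use the formula I = P x R x T / 100
P x R x T = 5000 x 2 x 4 = 40000
I = 40000 / 100 = $400

$400


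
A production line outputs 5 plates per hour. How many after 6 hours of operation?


Production rate: 5 plates per hour
Time: 6 hours
Total: 5 x 6 = 30 plates

30 plates


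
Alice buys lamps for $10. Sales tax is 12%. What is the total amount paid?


Calculate the tax:
12% of $10 = $1.20
Add tax to price:
$10 + $1.20 = $11.20

$11.20


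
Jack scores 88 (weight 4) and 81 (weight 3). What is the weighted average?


Weighted sum:
4 x 88 + 3 x 81 = 595
Total weight:
4 + 3 = 7
Weighted average:
595 / 7 = 85

85


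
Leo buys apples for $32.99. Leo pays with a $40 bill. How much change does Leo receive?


Start with the amount paid:
$40
Subtract the price:
$40 - $32.99 = $7.01

$7.01


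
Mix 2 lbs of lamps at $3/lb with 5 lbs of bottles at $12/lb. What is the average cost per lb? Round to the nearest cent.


Cost of lamps:
2 x $3 = $6
Cost of bottles:
5 x $12 = $60
Total cost: $6 + $60 = $66
Total weight: 7 lbs
Average: $66 / 7 = $9.4285... ≈ $9.43/lb

$9.43/lb


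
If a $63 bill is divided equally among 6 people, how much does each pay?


Total bill: $63
Number of people: 6
Each pays: $63 / 6 = $10.50

$10.50


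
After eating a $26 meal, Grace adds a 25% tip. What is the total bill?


Calculate the tip:
25% of $26 = $6.50
Add tip to meal cost:
$26 + $6.50 = $32.50

$32.50


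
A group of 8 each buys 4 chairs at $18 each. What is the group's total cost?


Cost per person:
4 x $18 = $72
Group total:
8 x $72 = $576

$576


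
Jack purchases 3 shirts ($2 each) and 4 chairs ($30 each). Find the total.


Cost of shirts:
3 x $2 = $6
Cost of chairs:
4 x $30 = $120
Add both:
$6 + $120 = $126

$126


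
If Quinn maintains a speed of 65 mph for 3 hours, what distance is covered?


Use the formula: distance = speed x time
Speed = 65 mph, Time = 3 hours
65 x 3 = 195 miles

195 miles


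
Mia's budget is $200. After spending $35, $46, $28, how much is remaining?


Add up expenses:
$35 + $46 + $28 = $109
Subtract from budget:
$200 - $109 = $91

$91


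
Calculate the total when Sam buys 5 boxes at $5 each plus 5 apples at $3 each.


Cost of boxes:
5 x $5 = $25
Cost of apples:
5 x $3 = $15
Add both:
$25 + $15 = $40

$40


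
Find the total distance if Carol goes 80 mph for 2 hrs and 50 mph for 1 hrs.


Leg 1 distance:
80 x 2 = 160 miles
Leg 2 distance:
50 x 1 = 50 miles
Total distance:
160 + 50 = 210 miles

210 miles


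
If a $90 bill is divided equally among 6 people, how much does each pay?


Total bill: $90
Number of people: 6
Each pays: $90 / 6 = $15

$15


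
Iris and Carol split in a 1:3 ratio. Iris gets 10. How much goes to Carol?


Find the multiplier:
10 / 1 = 10
Apply to Carol's share:
3 x 10 = 30

30


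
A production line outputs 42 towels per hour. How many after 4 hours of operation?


Production rate: 42 towels per hour
Time: 4 hours
Total: 42 x 4 = 168 towels

168 towels


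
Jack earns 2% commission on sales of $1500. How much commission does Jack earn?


Convert rate to decimal:
2% = 0.02
Multiply by sales:
$1500 x 0.02 = $30

$30


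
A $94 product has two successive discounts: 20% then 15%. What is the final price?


First discount:
20% of $94 = $18.80
Price after first discount:
$94 - $18.80 = $75.20
Second discount:
15% of $75.20 = $11.28
Final price:
$75.20 - $11.28 = $63.92

$63.92


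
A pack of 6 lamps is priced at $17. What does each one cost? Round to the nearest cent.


Total cost: $17
Number of items: 6
Unit price: $17 / 6 = $2.8333... ≈ $2.83

$2.83


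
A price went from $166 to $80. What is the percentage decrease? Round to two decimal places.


Find the absolute change:
|80 - 166| = 86
Divide by original and multiply by 100:
86 / 166 x 100 = 51.8072...% ≈ 51.81%

51.81%


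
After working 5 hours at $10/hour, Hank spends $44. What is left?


Calculate earnings:
5 x $10 = $50
Subtract spending:
$50 - $44 = $6

$6


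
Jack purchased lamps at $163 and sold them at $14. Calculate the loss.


Selling price = $14
Cost price = $163
Loss = cost price - selling price:
Loss = $163 - $14 = $149

$149


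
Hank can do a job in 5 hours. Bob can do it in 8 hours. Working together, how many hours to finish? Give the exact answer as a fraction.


Hank's rate: 1/5 of the job per hour
Bob's rate: 1/8 of the job per hour
Combined rate: 1/5 + 1/8 = 13/40 per hour
Time = 1 / (13/40) = 40/13 hours (≈ 3.08 hours)

40/13 hours


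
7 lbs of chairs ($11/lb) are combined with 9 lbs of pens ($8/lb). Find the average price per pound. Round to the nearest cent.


Cost of chairs:
7 x $11 = $77
Cost of pens:
9 x $8 = $72
Total cost: $77 + $72 = $149
Total weight: 16 lbs
Average: $149 / 16 = $9.3125 ≈ $9.31/lb

$9.31/lb


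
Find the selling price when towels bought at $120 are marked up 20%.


Calculate the markup amount:
20% of $120 = $24
Add to cost:
$120 + $24 = $144

$144


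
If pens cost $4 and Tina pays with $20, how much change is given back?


Start with the amount paid:
$20
Subtract the price:
$20 - $4 = $16

$16


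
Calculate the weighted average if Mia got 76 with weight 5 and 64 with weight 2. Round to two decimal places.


Weighted sum:
5 x 76 + 2 x 64 = 508
Total weight:
5 + 2 = 7
Weighted average:
508 / 7 = 72.5714... ≈ 72.57

72.57


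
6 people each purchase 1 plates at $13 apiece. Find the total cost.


Cost per person:
1 x $13 = $13
Group total:
6 x $13 = $78

$78


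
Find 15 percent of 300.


Convert percentage to decimal:
15% = 0.15
Multiply:
300 x 0.15 = 45

45


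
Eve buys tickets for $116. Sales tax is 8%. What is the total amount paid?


Calculate the tax:
8% of $116 = $9.28
Add tax to price:
$116 + $9.28 = $125.28

$125.28


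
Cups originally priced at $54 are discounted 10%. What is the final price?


Calculate the discount amount:
10% of $54 = $5.40
Subtract from original:
$54 - $5.40 = $48.60

$48.60


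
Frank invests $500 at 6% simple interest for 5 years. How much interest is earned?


Use the formula I = P x R x T / 100
P x R x T = 500 x 6 x 5 = 15000
I = 15000 / 100 = $150

$150


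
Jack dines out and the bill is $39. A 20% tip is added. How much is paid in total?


Calculate the tip:
20% of $39 = $7.80
Add tip to meal cost:
$39 + $7.80 = $46.80

$46.80


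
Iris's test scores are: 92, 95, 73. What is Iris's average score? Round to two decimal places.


Add the scores:
92 + 95 + 73 = 260
Divide by the number of tests:
260 / 3 = 86.6666... ≈ 86.67

86.67


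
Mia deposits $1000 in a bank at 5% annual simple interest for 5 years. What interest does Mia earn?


Use the formula I = P x R x T / 100
P x R x T = 1000 x 5 x 5 = 25000
I = 25000 / 100 = $250

$250


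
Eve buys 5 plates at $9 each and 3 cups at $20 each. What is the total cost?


Cost of plates:
5 x $9 = $45
Cost of cups:
3 x $20 = $60
Add both:
$45 + $60 = $105

$105


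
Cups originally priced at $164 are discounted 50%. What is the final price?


Calculate the discount amount:
50% of $164 = $82
Subtract from original:
$164 - $82 = $82

$82


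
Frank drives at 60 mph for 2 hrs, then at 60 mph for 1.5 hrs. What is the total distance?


Leg 1 distance:
60 x 2 = 120 miles
Leg 2 distance:
60 x 1.5 = 90 miles
Total distance:
120 + 90 = 210 miles

210 miles


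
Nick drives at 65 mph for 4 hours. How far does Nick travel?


Use the formula: distance = speed x time
Speed = 65 mph, Time = 4 hours
65 x 4 = 260 miles

260 miles


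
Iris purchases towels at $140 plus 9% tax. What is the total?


Calculate the tax:
9% of $140 = $12.60
Add tax to price:
$140 + $12.60 = $152.60

$152.60


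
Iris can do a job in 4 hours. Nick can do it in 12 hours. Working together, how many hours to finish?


Iris's rate: 1/4 of the job per hour
Nick's rate: 1/12 of the job per hour
Combined rate: 1/4 + 1/12 = 1/3 per hour
Time = 1 / (1/3) = 3 hours

3 hours
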